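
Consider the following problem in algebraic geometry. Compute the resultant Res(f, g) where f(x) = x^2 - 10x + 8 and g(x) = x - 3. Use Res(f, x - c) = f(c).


For Res(f, x - c), we evaluate f at x = c.
f(3) = 3^2 - 10*3 + 8
= 9 - 30 + 8
= -21 + 8 = -13
Res(f, g) = -13

-13


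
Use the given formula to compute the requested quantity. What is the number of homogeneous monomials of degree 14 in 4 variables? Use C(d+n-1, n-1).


The number of degree-14 monomials in 4 variables is C(d+n-1, n-1).
= C(14+4-1, 4-1) = C(17, 3)
= 680

680


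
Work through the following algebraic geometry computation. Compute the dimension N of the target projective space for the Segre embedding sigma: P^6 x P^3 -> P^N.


The Segre embedding maps P^m x P^n into P^N via
all products of coordinates from each factor.
N = (m+1)(n+1) - 1
N = (6+1)(3+1) - 1
N = 7*4 - 1
N = 28 - 1 = 27

27


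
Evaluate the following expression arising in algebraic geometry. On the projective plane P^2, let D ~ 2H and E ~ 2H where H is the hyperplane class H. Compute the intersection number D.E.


Using bilinearity of the intersection pairing on the projective plane P^2:
(aH).(bH) = ab * (H.H)
We have H^2 = 1 (Bezout).
D.E = (2H).(2H) = 2*2*1
= 4*1
= 4

4


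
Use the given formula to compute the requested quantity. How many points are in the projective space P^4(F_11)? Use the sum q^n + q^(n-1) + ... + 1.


P^4(F_11) has (q^(n+1) - 1)/(q - 1) points.
= 11^4 + 11^3 + 11^2 + 11^1 + 11^0
= 14641 + 1331 + 121 + 11 + 1
= 16105

16105


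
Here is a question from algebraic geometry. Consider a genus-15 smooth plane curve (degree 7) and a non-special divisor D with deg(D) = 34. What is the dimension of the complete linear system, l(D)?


First, compute the genus of a smooth plane curve of degree 7:
g = (d-1)(d-2)/2 = (7-1)(7-2)/2 = 15
For a non-special divisor D (i.e., h^1(D) = 0), Riemann-Roch gives:
l(D) = deg(D) - g + 1
Since deg(D) = 34 >= 2g - 1 = 29, D is non-special.
l(D) = 34 - 15 + 1 = 20

20


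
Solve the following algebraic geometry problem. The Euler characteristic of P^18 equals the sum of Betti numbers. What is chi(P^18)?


The complex projective space P^18 has one cell in each even real dimension 0, 2, ..., 36.
The cohomology groups are H^{2k}(P^18) = Z for k = 0,...,18, and 0 otherwise.
Euler characteristic = sum of Betti numbers = 1 per even-dimensional cohomology group.
chi(P^18) = 18 + 1 = 19

19


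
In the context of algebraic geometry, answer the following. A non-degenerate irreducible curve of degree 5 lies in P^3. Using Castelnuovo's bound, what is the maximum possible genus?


Castelnuovo's bound: write d - 1 = m(r-1) + epsilon with 0 <= epsilon < r-1.
d - 1 = 5 - 1 = 4
r - 1 = 3 - 1 = 2
4 = 2*2 + 0, so m = 2, epsilon = 0
pi(d, r) = m(m-1)(r-1)/2 + m*epsilon
= 2*1*2/2 + 2*0
= 4/2 + 0
= 2 + 0 = 2

2


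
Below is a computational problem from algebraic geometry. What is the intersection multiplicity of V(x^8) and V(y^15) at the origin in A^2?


The intersection multiplicity of V(x^a) and V(y^b) at the origin is:
I(O; V(x^8), V(y^15)) = dim_k(k[x,y]/(x^8, y^15))
A basis for k[x,y]/(x^8, y^15) is the set of monomials x^i * y^j
where 0 <= i < 8 and 0 <= j < 15.
The number of such monomials is 8 * 15 = 120

120


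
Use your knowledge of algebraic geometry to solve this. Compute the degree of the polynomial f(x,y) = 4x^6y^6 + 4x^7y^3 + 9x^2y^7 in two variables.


Examine each term for its total degree (sum of exponents).
  Term '4x^6y^6' has total degree 6+6 = 12.
  Term '4x^7y^3' has total degree 7+3 = 10.
  Term '9x^2y^7' has total degree 2+7 = 9.
The maximum total degree among all terms is 12.

12


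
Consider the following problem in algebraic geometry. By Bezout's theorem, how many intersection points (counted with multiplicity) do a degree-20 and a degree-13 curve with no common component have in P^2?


Bezout's theorem states the intersection count equals the product of degrees.
Intersection count = 20 * 13 = 260

260


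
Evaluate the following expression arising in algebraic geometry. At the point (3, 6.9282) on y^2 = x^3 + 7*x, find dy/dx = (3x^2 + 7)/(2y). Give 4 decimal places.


Using implicit differentiation of y^2 = x^3 + 7*x:
2y * dy/dx = 3x^2 + 7
dy/dx = (3x^2 + 7)/(2y)
Numerator: 3*3^2 + 7 = 34
Denominator: 2*6.9282 = 13.8564
dy/dx = 34/13.8564 = 2.4537

2.4537


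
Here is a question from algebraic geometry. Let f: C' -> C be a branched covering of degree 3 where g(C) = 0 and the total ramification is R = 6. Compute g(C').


Riemann-Hurwitz formula: 2g' - 2 = d(2g - 2) + R
Given: d = 3, g = 0, R = 6
2g' - 2 = 3*(2*0 - 2) + 6
2g' - 2 = 3*(-2) + 6
2g' - 2 = -6 + 6 = 0
2g' = 2
g' = 1

1


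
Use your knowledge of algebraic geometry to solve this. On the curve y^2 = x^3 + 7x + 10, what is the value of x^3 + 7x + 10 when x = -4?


Compute x^3 + 7x + 10 at x = -4:
x^3 = (-4)^3 = -64
7*x = 7*(-4) = -28
Sum: -64 - 28 + 10 = -82

-82


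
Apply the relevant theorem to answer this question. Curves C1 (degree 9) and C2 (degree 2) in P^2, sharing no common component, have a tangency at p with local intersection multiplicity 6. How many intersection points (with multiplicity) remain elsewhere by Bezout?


By Bezout's theorem, the total intersection number is d1 * d2.
Total = 9 * 2 = 18
Intersection multiplicity at p = 6
Remaining intersections = 18 - 6 = 12

12


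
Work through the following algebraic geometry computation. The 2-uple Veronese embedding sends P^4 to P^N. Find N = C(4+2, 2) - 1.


The Veronese embedding v_d: P^n -> P^N maps each point to all
degree-d monomials in n+1 homogeneous coordinates.
N = C(n+d, d) - 1
N = C(4+2, 2) - 1
N = C(6, 2) - 1
C(6, 2) = 15
N = 15 - 1 = 14

14


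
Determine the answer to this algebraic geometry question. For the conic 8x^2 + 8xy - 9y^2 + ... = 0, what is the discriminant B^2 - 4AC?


The discriminant of a conic Ax^2 + Bxy + Cy^2 + ... = 0 is B^2 - 4AC.
B^2 = 8^2 = 64
4AC = 4*8*(-9) = -288
Discriminant = 64 + 288 = 352

352


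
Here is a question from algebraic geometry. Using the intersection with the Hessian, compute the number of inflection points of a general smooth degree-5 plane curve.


For a general smooth plane curve C of degree d, the inflection points are
the intersection of C with its Hessian curve, which has degree 3(d-2).
By Bezout, the total intersection number is d * 3(d-2) = 5 * 9 = 45.
For a general curve every flex is ordinary, so each contributes
multiplicity 1 to C·Hess(C), and the number of distinct inflection
points is 3d(d-2).
Inflection points = 3*5*(5-2) = 3*5*3 = 45

45


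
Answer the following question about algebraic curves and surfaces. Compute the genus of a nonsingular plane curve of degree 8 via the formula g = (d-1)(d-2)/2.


Using the genus formula for smooth plane curves:
g = (d-1)(d-2)/2
g = (8-1)(8-2)/2
g = 7*6/2
g = 42/2 = 21

21


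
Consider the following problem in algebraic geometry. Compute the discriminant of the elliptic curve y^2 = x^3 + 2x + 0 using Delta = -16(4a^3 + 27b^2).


Compute each component:
4a^3 = 4*2^3 = 4*8 = 32
27b^2 = 27*0^2 = 27*0 = 0
4a^3 + 27b^2 = 32 + 0 = 32
Delta = -16*32 = -512

-512


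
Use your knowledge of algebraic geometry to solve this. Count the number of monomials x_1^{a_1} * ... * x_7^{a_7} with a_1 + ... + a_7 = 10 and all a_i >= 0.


The number of degree-10 monomials in 7 variables is C(d+n-1, n-1).
= C(10+7-1, 7-1) = C(16, 6)
= 8008

8008


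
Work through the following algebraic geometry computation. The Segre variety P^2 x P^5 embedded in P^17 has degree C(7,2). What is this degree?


The degree of the Segre variety P^2 x P^5 is C(m+n, m).
= C(7, 2)
= 21

21


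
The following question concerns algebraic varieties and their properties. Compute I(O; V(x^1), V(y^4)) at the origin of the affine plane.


The intersection multiplicity of V(x^a) and V(y^b) at the origin is:
I(O; V(x^1), V(y^4)) = dim_k(k[x,y]/(x^1, y^4))
A basis for k[x,y]/(x^1, y^4) is the set of monomials x^i * y^j
where 0 <= i < 1 and 0 <= j < 4.
The number of such monomials is 1 * 4 = 4

4


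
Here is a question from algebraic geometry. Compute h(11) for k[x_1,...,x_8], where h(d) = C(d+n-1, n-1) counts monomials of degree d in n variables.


The Hilbert function for the polynomial ring in 8 variables is:
h(d) = C(d+n-1, n-1)
h(11) = C(11+8-1, 8-1) = C(18, 7)
= 18! / (7! * 11!)
= 31824

31824


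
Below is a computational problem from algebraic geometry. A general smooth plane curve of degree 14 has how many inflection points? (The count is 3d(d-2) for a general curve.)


For a general smooth plane curve C of degree d, the inflection points are
the intersection of C with its Hessian curve, which has degree 3(d-2).
By Bezout, the total intersection number is d * 3(d-2) = 14 * 36 = 504.
For a general curve every flex is ordinary, so each contributes
multiplicity 1 to C·Hess(C), and the number of distinct inflection
points is 3d(d-2).
Inflection points = 3*14*(14-2) = 3*14*12 = 504

504


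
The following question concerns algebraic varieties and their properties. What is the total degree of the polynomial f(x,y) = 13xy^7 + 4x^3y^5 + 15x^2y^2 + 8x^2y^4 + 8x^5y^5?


Examine each term for its total degree (sum of exponents).
  Term '13xy^7' has total degree 1+7 = 8.
  Term '4x^3y^5' has total degree 3+5 = 8.
  Term '15x^2y^2' has total degree 2+2 = 4.
  Term '8x^2y^4' has total degree 2+4 = 6.
  Term '8x^5y^5' has total degree 5+5 = 10.
The maximum total degree among all terms is 10.

10


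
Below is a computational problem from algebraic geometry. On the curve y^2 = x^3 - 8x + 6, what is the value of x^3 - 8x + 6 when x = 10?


Compute x^3 - 8x + 6 at x = 10:
x^3 = 10^3 = 1000
(-8)*x = (-8)*10 = -80
Sum: 1000 - 80 + 6 = 926

926


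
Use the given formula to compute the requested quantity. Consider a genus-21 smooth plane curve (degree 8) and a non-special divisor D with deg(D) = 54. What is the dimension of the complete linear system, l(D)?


First, compute the genus of a smooth plane curve of degree 8:
g = (d-1)(d-2)/2 = (8-1)(8-2)/2 = 21
For a non-special divisor D (i.e., h^1(D) = 0), Riemann-Roch gives:
l(D) = deg(D) - g + 1
Since deg(D) = 54 >= 2g - 1 = 41, D is non-special.
l(D) = 54 - 21 + 1 = 34

34


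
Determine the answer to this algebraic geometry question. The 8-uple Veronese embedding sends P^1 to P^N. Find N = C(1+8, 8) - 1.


The Veronese embedding v_d: P^n -> P^N maps each point to all
degree-d monomials in n+1 homogeneous coordinates.
N = C(n+d, d) - 1
N = C(1+8, 8) - 1
N = C(9, 8) - 1
C(9, 8) = 9
N = 9 - 1 = 8

8


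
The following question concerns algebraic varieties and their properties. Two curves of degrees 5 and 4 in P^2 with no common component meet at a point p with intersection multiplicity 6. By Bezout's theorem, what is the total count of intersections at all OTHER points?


By Bezout's theorem, the total intersection number is d1 * d2.
Total = 5 * 4 = 20
Intersection multiplicity at p = 6
Remaining intersections = 20 - 6 = 14

14


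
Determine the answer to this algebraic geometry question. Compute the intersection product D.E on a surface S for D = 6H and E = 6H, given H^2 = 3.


Using bilinearity of the intersection pairing on a surface S:
(aH).(bH) = ab * (H.H)
We have H^2 = 3.
D.E = (6H).(6H) = 6*6*3
= 36*3
= 108

108


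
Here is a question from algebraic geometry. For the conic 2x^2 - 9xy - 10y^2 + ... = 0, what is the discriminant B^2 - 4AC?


The discriminant of a conic Ax^2 + Bxy + Cy^2 + ... = 0 is B^2 - 4AC.
B^2 = (-9)^2 = 81
4AC = 4*2*(-10) = -80
Discriminant = 81 + 80 = 161

161


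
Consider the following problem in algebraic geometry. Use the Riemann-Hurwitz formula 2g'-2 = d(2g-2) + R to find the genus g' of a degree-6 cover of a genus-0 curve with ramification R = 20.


Riemann-Hurwitz formula: 2g' - 2 = d(2g - 2) + R
Given: d = 6, g = 0, R = 20
2g' - 2 = 6*(2*0 - 2) + 20
2g' - 2 = 6*(-2) + 20
2g' - 2 = -12 + 20 = 8
2g' = 10
g' = 5

5


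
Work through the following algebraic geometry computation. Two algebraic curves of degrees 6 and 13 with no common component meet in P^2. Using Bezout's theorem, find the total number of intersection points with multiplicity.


Bezout's theorem states the intersection count equals the product of degrees.
Intersection count = 6 * 13 = 78

78


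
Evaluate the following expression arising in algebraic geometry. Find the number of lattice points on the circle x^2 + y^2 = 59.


Systematically check integer values of x where x^2 <= 59.
For each valid x, check if 59 - x^2 is a perfect square.
Total integer solutions found: 0

0


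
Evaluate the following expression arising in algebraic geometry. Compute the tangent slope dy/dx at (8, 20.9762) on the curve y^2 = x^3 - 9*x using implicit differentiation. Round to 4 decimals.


Using implicit differentiation of y^2 = x^3 - 9*x:
2y * dy/dx = 3x^2 - 9
dy/dx = (3x^2 - 9)/(2y)
Numerator: 3*8^2 - 9 = 183
Denominator: 2*20.9762 = 41.9524
dy/dx = 183/41.9524 = 4.3621

4.3621


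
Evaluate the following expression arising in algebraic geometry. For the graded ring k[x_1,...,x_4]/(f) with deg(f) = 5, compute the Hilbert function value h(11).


For R = k[x_1,...,x_n]/(f) with f homogeneous of degree e:
The Hilbert series is (1 - t^e)/(1 - t)^n.
So h(d) = C(d+n-1, n-1) - C(d-e+n-1, n-1) for d >= e.
With n=4, e=5, d=11:
C(11+4-1, 4-1) = C(14, 3) = 364
C(11-5+4-1, 4-1) = C(9, 3) = 84
h(11) = 364 - 84 = 280

280


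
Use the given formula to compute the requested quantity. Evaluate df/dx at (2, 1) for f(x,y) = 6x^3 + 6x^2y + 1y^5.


df/dx = 3*6*x^2 + 2*6*x^1*y
At (2,1): 3*6*2^2 + 2*6*2^1*1
= 72 + 24
= 96

96


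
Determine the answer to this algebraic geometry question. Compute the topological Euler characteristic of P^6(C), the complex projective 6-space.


The complex projective space P^6 has one cell in each even real dimension 0, 2, ..., 12.
The cohomology groups are H^{2k}(P^6) = Z for k = 0,...,6, and 0 otherwise.
Euler characteristic = sum of Betti numbers = 1 per even-dimensional cohomology group.
chi(P^6) = 6 + 1 = 7

7


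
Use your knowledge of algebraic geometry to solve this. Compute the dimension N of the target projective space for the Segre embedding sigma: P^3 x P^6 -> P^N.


The Segre embedding maps P^m x P^n into P^N via
all products of coordinates from each factor.
N = (m+1)(n+1) - 1
N = (3+1)(6+1) - 1
N = 4*7 - 1
N = 28 - 1 = 27

27


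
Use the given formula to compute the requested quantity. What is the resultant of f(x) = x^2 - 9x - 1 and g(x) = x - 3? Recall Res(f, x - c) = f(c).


For Res(f, x - c), we evaluate f at x = c.
f(3) = 3^2 - 9*3 - 1
= 9 - 27 - 1
= -18 - 1 = -19
Res(f, g) = -19

-19


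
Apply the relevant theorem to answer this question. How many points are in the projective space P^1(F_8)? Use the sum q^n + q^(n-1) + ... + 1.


P^1(F_8) has (q^(n+1) - 1)/(q - 1) points.
= 8^1 + 8^0
= 8 + 1
= 9

9


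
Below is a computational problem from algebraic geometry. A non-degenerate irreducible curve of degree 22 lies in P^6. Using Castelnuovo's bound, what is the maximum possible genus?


Castelnuovo's bound: write d - 1 = m(r-1) + epsilon with 0 <= epsilon < r-1.
d - 1 = 22 - 1 = 21
r - 1 = 6 - 1 = 5
21 = 4*5 + 1, so m = 4, epsilon = 1
pi(d, r) = m(m-1)(r-1)/2 + m*epsilon
= 4*3*5/2 + 4*1
= 60/2 + 4
= 30 + 4 = 34

34


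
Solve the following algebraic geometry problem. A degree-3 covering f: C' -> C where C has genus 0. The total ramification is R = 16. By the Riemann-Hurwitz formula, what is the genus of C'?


Riemann-Hurwitz formula: 2g' - 2 = d(2g - 2) + R
Given: d = 3, g = 0, R = 16
2g' - 2 = 3*(2*0 - 2) + 16
2g' - 2 = 3*(-2) + 16
2g' - 2 = -6 + 16 = 10
2g' = 12
g' = 6

6


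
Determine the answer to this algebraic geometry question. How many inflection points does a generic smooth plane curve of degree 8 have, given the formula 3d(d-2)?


For a general smooth plane curve C of degree d, the inflection points are
the intersection of C with its Hessian curve, which has degree 3(d-2).
By Bezout, the total intersection number is d * 3(d-2) = 8 * 18 = 144.
For a general curve every flex is ordinary, so each contributes
multiplicity 1 to C·Hess(C), and the number of distinct inflection
points is 3d(d-2).
Inflection points = 3*8*(8-2) = 3*8*6 = 144

144


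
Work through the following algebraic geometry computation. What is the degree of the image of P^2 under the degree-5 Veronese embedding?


The Veronese variety v_5(P^2) has degree d^r.
d^r = 5^2 = 25

25


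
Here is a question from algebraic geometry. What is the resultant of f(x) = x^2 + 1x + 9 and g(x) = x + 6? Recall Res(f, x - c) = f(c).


For Res(f, x - c), we evaluate f at x = c.
f(-6) = (-6)^2 + 1*(-6) + 9
= 36 - 6 + 9
= 30 + 9 = 39
Res(f, g) = 39

39


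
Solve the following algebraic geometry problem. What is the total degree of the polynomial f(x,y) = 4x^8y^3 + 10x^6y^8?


Examine each term for its total degree (sum of exponents).
  Term '4x^8y^3' has total degree 8+3 = 11.
  Term '10x^6y^8' has total degree 6+8 = 14.
The maximum total degree among all terms is 14.

14


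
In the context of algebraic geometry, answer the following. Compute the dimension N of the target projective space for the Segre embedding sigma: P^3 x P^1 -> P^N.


The Segre embedding maps P^m x P^n into P^N via
all products of coordinates from each factor.
N = (m+1)(n+1) - 1
N = (3+1)(1+1) - 1
N = 4*2 - 1
N = 8 - 1 = 7

7


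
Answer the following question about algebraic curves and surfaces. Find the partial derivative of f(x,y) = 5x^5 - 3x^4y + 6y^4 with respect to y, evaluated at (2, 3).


df/dy = (-3)*x^4 + 4*6*y^3
At (2,3): (-3)*2^4 + 4*6*3^3
= -48 + 648
= 600

600


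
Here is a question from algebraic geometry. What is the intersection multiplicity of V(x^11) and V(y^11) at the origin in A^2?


The intersection multiplicity of V(x^a) and V(y^b) at the origin is:
I(O; V(x^11), V(y^11)) = dim_k(k[x,y]/(x^11, y^11))
A basis for k[x,y]/(x^11, y^11) is the set of monomials x^i * y^j
where 0 <= i < 11 and 0 <= j < 11.
The number of such monomials is 11 * 11 = 121

121


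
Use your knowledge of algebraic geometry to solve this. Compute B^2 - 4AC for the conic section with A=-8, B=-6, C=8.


The discriminant of a conic Ax^2 + Bxy + Cy^2 + ... = 0 is B^2 - 4AC.
B^2 = (-6)^2 = 36
4AC = 4*(-8)*8 = -256
Discriminant = 36 + 256 = 292

292


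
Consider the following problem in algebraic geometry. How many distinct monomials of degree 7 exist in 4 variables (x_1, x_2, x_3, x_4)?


The number of degree-7 monomials in 4 variables is C(d+n-1, n-1).
= C(7+4-1, 4-1) = C(10, 3)
= 120

120


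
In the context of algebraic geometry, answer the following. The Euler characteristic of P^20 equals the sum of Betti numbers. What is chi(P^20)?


The complex projective space P^20 has one cell in each even real dimension 0, 2, ..., 40.
The cohomology groups are H^{2k}(P^20) = Z for k = 0,...,20, and 0 otherwise.
Euler characteristic = sum of Betti numbers = 1 per even-dimensional cohomology group.
chi(P^20) = 20 + 1 = 21

21


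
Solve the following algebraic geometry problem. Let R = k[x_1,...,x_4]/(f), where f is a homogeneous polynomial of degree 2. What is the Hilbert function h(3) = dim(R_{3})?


For R = k[x_1,...,x_n]/(f) with f homogeneous of degree e:
The Hilbert series is (1 - t^e)/(1 - t)^n.
So h(d) = C(d+n-1, n-1) - C(d-e+n-1, n-1) for d >= e.
With n=4, e=2, d=3:
C(3+4-1, 4-1) = C(6, 3) = 20
C(3-2+4-1, 4-1) = C(4, 3) = 4
h(3) = 20 - 4 = 16

16


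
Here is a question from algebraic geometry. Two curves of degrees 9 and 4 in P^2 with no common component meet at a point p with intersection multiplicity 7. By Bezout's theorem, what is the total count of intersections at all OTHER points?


By Bezout's theorem, the total intersection number is d1 * d2.
Total = 9 * 4 = 36
Intersection multiplicity at p = 7
Remaining intersections = 36 - 7 = 29

29


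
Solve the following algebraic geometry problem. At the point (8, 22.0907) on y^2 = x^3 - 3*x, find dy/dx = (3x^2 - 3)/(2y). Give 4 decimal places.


Using implicit differentiation of y^2 = x^3 - 3*x:
2y * dy/dx = 3x^2 - 3
dy/dx = (3x^2 - 3)/(2y)
Numerator: 3*8^2 - 3 = 189
Denominator: 2*22.0907 = 44.1814
dy/dx = 189/44.1814 = 4.2778

4.2778


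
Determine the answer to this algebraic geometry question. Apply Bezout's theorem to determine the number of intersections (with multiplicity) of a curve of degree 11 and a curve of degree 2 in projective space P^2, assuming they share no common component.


Bezout's theorem states the intersection count equals the product of degrees.
Intersection count = 11 * 2 = 22

22


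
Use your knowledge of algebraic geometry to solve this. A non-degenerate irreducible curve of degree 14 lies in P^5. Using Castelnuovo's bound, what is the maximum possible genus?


Castelnuovo's bound: write d - 1 = m(r-1) + epsilon with 0 <= epsilon < r-1.
d - 1 = 14 - 1 = 13
r - 1 = 5 - 1 = 4
13 = 3*4 + 1, so m = 3, epsilon = 1
pi(d, r) = m(m-1)(r-1)/2 + m*epsilon
= 3*2*4/2 + 3*1
= 24/2 + 3
= 12 + 3 = 15

15


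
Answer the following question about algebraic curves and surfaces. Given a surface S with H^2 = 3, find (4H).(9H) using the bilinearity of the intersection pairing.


Using bilinearity of the intersection pairing on a surface S:
(aH).(bH) = ab * (H.H)
We have H^2 = 3.
D.E = (4H).(9H) = 4*9*3
= 36*3
= 108

108


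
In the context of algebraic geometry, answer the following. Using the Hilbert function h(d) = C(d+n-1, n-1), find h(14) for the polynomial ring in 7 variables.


The Hilbert function for the polynomial ring in 7 variables is:
h(d) = C(d+n-1, n-1)
h(14) = C(14+7-1, 7-1) = C(20, 6)
= 20! / (6! * 14!)
= 38760

38760


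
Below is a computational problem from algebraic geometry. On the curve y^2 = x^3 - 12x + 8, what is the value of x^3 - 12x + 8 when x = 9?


Compute x^3 - 12x + 8 at x = 9:
x^3 = 9^3 = 729
(-12)*x = (-12)*9 = -108
Sum: 729 - 108 + 8 = 629

629


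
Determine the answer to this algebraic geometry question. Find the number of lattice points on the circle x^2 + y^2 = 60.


Systematically check integer values of x where x^2 <= 60.
For each valid x, check if 60 - x^2 is a perfect square.
Total integer solutions found: 0

0


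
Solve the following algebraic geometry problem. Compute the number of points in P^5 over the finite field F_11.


P^5(F_11) has (q^(n+1) - 1)/(q - 1) points.
= 11^5 + 11^4 + 11^3 + 11^2 + 11^1 + 11^0
= 161051 + 14641 + 1331 + 121 + 11 + 1
= 177156

177156


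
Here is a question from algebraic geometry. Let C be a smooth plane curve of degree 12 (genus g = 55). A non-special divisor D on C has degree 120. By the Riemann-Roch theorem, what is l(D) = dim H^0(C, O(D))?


First, compute the genus of a smooth plane curve of degree 12:
g = (d-1)(d-2)/2 = (12-1)(12-2)/2 = 55
For a non-special divisor D (i.e., h^1(D) = 0), Riemann-Roch gives:
l(D) = deg(D) - g + 1
Since deg(D) = 120 >= 2g - 1 = 109, D is non-special.
l(D) = 120 - 55 + 1 = 66

66


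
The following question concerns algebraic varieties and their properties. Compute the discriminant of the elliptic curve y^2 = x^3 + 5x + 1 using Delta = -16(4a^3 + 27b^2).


Compute each component:
4a^3 = 4*5^3 = 4*125 = 500
27b^2 = 27*1^2 = 27*1 = 27
4a^3 + 27b^2 = 500 + 27 = 527
Delta = -16*527 = -8432

-8432


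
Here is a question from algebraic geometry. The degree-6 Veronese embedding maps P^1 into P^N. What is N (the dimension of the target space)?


The Veronese embedding v_d: P^n -> P^N maps each point to all
degree-d monomials in n+1 homogeneous coordinates.
N = C(n+d, d) - 1
N = C(1+6, 6) - 1
N = C(7, 6) - 1
C(7, 6) = 7
N = 7 - 1 = 6

6


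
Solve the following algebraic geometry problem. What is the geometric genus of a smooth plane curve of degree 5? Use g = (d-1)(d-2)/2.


Using the genus formula for smooth plane curves:
g = (d-1)(d-2)/2
g = (5-1)(5-2)/2
g = 4*3/2
g = 12/2 = 6

6


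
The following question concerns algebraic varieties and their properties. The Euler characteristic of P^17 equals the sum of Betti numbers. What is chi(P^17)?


The complex projective space P^17 has one cell in each even real dimension 0, 2, ..., 34.
The cohomology groups are H^{2k}(P^17) = Z for k = 0,...,17, and 0 otherwise.
Euler characteristic = sum of Betti numbers = 1 per even-dimensional cohomology group.
chi(P^17) = 17 + 1 = 18

18


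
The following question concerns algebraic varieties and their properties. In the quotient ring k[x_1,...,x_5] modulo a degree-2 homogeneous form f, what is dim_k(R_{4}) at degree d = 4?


For R = k[x_1,...,x_n]/(f) with f homogeneous of degree e:
The Hilbert series is (1 - t^e)/(1 - t)^n.
So h(d) = C(d+n-1, n-1) - C(d-e+n-1, n-1) for d >= e.
With n=5, e=2, d=4:
C(4+5-1, 5-1) = C(8, 4) = 70
C(4-2+5-1, 5-1) = C(6, 4) = 15
h(4) = 70 - 15 = 55

55


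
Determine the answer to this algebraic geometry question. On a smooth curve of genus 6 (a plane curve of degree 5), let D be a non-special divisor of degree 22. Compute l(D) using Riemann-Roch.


First, compute the genus of a smooth plane curve of degree 5:
g = (d-1)(d-2)/2 = (5-1)(5-2)/2 = 6
For a non-special divisor D (i.e., h^1(D) = 0), Riemann-Roch gives:
l(D) = deg(D) - g + 1
Since deg(D) = 22 >= 2g - 1 = 11, D is non-special.
l(D) = 22 - 6 + 1 = 17

17


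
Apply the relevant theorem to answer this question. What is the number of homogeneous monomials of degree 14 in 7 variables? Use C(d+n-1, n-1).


The number of degree-14 monomials in 7 variables is C(d+n-1, n-1).
= C(14+7-1, 7-1) = C(20, 6)
= 38760

38760


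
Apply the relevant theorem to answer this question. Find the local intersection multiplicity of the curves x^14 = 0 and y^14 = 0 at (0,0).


The intersection multiplicity of V(x^a) and V(y^b) at the origin is:
I(O; V(x^14), V(y^14)) = dim_k(k[x,y]/(x^14, y^14))
A basis for k[x,y]/(x^14, y^14) is the set of monomials x^i * y^j
where 0 <= i < 14 and 0 <= j < 14.
The number of such monomials is 14 * 14 = 196

196


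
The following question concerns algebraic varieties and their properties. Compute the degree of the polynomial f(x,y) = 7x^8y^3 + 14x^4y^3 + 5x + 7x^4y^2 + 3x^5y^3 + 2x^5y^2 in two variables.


Examine each term for its total degree (sum of exponents).
  Term '7x^8y^3' has total degree 8+3 = 11.
  Term '14x^4y^3' has total degree 4+3 = 7.
  Term '5x' has total degree 1+0 = 1.
  Term '7x^4y^2' has total degree 4+2 = 6.
  Term '3x^5y^3' has total degree 5+3 = 8.
  Term '2x^5y^2' has total degree 5+2 = 7.
The maximum total degree among all terms is 11.

11


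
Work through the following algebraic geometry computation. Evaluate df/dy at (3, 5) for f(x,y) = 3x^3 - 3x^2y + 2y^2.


df/dy = (-3)*x^2 + 2*2*y^1
At (3,5): (-3)*3^2 + 2*2*5^1
= -27 + 20
= -7

-7


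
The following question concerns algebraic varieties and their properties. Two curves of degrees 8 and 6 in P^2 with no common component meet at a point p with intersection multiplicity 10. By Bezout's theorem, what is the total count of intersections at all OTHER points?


By Bezout's theorem, the total intersection number is d1 * d2.
Total = 8 * 6 = 48
Intersection multiplicity at p = 10
Remaining intersections = 48 - 10 = 38

38


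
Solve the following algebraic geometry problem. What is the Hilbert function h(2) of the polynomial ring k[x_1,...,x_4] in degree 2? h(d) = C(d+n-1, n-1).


The Hilbert function for the polynomial ring in 4 variables is:
h(d) = C(d+n-1, n-1)
h(2) = C(2+4-1, 4-1) = C(5, 3)
= 5! / (3! * 2!)
= 10

10


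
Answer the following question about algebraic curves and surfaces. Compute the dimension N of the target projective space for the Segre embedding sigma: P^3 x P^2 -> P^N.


The Segre embedding maps P^m x P^n into P^N via
all products of coordinates from each factor.
N = (m+1)(n+1) - 1
N = (3+1)(2+1) - 1
N = 4*3 - 1
N = 12 - 1 = 11

11


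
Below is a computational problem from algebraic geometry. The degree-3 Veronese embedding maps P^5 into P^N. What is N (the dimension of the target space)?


The Veronese embedding v_d: P^n -> P^N maps each point to all
degree-d monomials in n+1 homogeneous coordinates.
N = C(n+d, d) - 1
N = C(5+3, 3) - 1
N = C(8, 3) - 1
C(8, 3) = 56
N = 56 - 1 = 55

55


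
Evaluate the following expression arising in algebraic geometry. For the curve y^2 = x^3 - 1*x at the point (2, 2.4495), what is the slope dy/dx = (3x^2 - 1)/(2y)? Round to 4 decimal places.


Using implicit differentiation of y^2 = x^3 - 1*x:
2y * dy/dx = 3x^2 - 1
dy/dx = (3x^2 - 1)/(2y)
Numerator: 3*2^2 - 1 = 11
Denominator: 2*2.4495 = 4.899
dy/dx = 11/4.899 = 2.2454

2.2454


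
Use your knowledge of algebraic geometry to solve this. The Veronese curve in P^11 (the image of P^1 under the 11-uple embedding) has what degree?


The rational normal curve in P^11 is the image of P^1 under the 11-uple Veronese.
A general hyperplane in P^11 pulls back to a degree-11 form on P^1, which has 11 zeros,
so the curve meets a general hyperplane in 11 points. Degree = 11.

11


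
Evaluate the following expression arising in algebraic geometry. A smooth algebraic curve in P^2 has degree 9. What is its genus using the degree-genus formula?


Using the genus formula for smooth plane curves:
g = (d-1)(d-2)/2
g = (9-1)(9-2)/2
g = 8*7/2
g = 56/2 = 28

28


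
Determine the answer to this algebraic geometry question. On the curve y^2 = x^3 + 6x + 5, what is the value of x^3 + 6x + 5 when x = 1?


Compute x^3 + 6x + 5 at x = 1:
x^3 = 1^3 = 1
6*x = 6*1 = 6
Sum: 1 + 6 + 5 = 12

12


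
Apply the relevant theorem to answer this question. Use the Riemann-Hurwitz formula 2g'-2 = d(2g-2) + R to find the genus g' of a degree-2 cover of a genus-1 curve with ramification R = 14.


Riemann-Hurwitz formula: 2g' - 2 = d(2g - 2) + R
Given: d = 2, g = 1, R = 14
2g' - 2 = 2*(2*1 - 2) + 14
2g' - 2 = 2*0 + 14
2g' - 2 = 0 + 14 = 14
2g' = 16
g' = 8

8


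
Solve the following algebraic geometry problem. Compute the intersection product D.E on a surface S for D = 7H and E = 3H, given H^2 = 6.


Using bilinearity of the intersection pairing on a surface S:
(aH).(bH) = ab * (H.H)
We have H^2 = 6.
D.E = (7H).(3H) = 7*3*6
= 21*6
= 126

126


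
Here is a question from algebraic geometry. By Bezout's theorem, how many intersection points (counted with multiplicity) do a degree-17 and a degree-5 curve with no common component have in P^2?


Bezout's theorem states the intersection count equals the product of degrees.
Intersection count = 17 * 5 = 85

85


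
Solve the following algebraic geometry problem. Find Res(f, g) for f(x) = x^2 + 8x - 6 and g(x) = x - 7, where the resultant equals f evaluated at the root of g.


For Res(f, x - c), we evaluate f at x = c.
f(7) = 7^2 + 8*7 - 6
= 49 + 56 - 6
= 105 - 6 = 99
Res(f, g) = 99

99


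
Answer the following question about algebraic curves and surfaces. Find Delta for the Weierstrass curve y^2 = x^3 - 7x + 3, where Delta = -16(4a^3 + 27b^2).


Compute each component:
4a^3 = 4*(-7)^3 = 4*(-343) = -1372
27b^2 = 27*3^2 = 27*9 = 243
4a^3 + 27b^2 = -1372 + 243 = -1129
Delta = -16*(-1129) = 18064

18064


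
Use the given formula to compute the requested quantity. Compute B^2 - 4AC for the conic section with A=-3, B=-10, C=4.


The discriminant of a conic Ax^2 + Bxy + Cy^2 + ... = 0 is B^2 - 4AC.
B^2 = (-10)^2 = 100
4AC = 4*(-3)*4 = -48
Discriminant = 100 + 48 = 148

148


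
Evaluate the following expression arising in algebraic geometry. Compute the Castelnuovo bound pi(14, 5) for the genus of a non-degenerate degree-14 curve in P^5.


Castelnuovo's bound: write d - 1 = m(r-1) + epsilon with 0 <= epsilon < r-1.
d - 1 = 14 - 1 = 13
r - 1 = 5 - 1 = 4
13 = 3*4 + 1, so m = 3, epsilon = 1
pi(d, r) = m(m-1)(r-1)/2 + m*epsilon
= 3*2*4/2 + 3*1
= 24/2 + 3
= 12 + 3 = 15

15


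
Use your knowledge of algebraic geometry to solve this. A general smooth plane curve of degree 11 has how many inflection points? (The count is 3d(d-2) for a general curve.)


For a general smooth plane curve C of degree d, the inflection points are
the intersection of C with its Hessian curve, which has degree 3(d-2).
By Bezout, the total intersection number is d * 3(d-2) = 11 * 27 = 297.
For a general curve every flex is ordinary, so each contributes
multiplicity 1 to C·Hess(C), and the number of distinct inflection
points is 3d(d-2).
Inflection points = 3*11*(11-2) = 3*11*9 = 297

297


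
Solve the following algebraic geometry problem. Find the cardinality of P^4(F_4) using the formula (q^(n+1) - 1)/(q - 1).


P^4(F_4) has (q^(n+1) - 1)/(q - 1) points.
= 4^4 + 4^3 + 4^2 + 4^1 + 4^0
= 256 + 64 + 16 + 4 + 1
= 341

341


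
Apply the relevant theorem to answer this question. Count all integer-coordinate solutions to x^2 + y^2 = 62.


Systematically check integer values of x where x^2 <= 62.
For each valid x, check if 62 - x^2 is a perfect square.
Total integer solutions found: 0

0


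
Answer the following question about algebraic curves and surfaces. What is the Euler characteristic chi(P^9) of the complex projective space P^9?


The complex projective space P^9 has one cell in each even real dimension 0, 2, ..., 18.
The cohomology groups are H^{2k}(P^9) = Z for k = 0,...,9, and 0 otherwise.
Euler characteristic = sum of Betti numbers = 1 per even-dimensional cohomology group.
chi(P^9) = 9 + 1 = 10

10


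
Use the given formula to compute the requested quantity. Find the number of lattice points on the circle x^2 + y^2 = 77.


Systematically check integer values of x where x^2 <= 77.
For each valid x, check if 77 - x^2 is a perfect square.
Total integer solutions found: 0

0


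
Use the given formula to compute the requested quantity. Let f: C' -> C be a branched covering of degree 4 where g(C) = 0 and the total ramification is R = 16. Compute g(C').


Riemann-Hurwitz formula: 2g' - 2 = d(2g - 2) + R
Given: d = 4, g = 0, R = 16
2g' - 2 = 4*(2*0 - 2) + 16
2g' - 2 = 4*(-2) + 16
2g' - 2 = -8 + 16 = 8
2g' = 10
g' = 5

5


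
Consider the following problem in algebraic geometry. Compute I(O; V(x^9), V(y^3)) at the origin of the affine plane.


The intersection multiplicity of V(x^a) and V(y^b) at the origin is:
I(O; V(x^9), V(y^3)) = dim_k(k[x,y]/(x^9, y^3))
A basis for k[x,y]/(x^9, y^3) is the set of monomials x^i * y^j
where 0 <= i < 9 and 0 <= j < 3.
The number of such monomials is 9 * 3 = 27

27


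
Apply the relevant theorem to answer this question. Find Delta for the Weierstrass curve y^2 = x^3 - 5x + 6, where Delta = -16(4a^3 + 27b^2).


Compute each component:
4a^3 = 4*(-5)^3 = 4*(-125) = -500
27b^2 = 27*6^2 = 27*36 = 972
4a^3 + 27b^2 = -500 + 972 = 472
Delta = -16*472 = -7552

-7552


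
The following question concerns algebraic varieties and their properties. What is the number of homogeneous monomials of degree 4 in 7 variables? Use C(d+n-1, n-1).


The number of degree-4 monomials in 7 variables is C(d+n-1, n-1).
= C(4+7-1, 7-1) = C(10, 6)
= 210

210


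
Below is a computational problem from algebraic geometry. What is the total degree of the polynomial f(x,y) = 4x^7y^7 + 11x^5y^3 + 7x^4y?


Examine each term for its total degree (sum of exponents).
  Term '4x^7y^7' has total degree 7+7 = 14.
  Term '11x^5y^3' has total degree 5+3 = 8.
  Term '7x^4y' has total degree 4+1 = 5.
The maximum total degree among all terms is 14.

14


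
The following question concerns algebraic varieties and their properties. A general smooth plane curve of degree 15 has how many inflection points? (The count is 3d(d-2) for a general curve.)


For a general smooth plane curve C of degree d, the inflection points are
the intersection of C with its Hessian curve, which has degree 3(d-2).
By Bezout, the total intersection number is d * 3(d-2) = 15 * 39 = 585.
For a general curve every flex is ordinary, so each contributes
multiplicity 1 to C·Hess(C), and the number of distinct inflection
points is 3d(d-2).
Inflection points = 3*15*(15-2) = 3*15*13 = 585

585


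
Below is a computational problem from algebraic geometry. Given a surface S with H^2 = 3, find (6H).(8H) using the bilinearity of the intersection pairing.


Using bilinearity of the intersection pairing on a surface S:
(aH).(bH) = ab * (H.H)
We have H^2 = 3.
D.E = (6H).(8H) = 6*8*3
= 48*3
= 144

144


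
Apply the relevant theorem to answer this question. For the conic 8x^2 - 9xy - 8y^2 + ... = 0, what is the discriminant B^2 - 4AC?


The discriminant of a conic Ax^2 + Bxy + Cy^2 + ... = 0 is B^2 - 4AC.
B^2 = (-9)^2 = 81
4AC = 4*8*(-8) = -256
Discriminant = 81 + 256 = 337

337


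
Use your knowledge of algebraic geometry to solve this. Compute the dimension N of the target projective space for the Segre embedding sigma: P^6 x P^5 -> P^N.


The Segre embedding maps P^m x P^n into P^N via
all products of coordinates from each factor.
N = (m+1)(n+1) - 1
N = (6+1)(5+1) - 1
N = 7*6 - 1
N = 42 - 1 = 41

41


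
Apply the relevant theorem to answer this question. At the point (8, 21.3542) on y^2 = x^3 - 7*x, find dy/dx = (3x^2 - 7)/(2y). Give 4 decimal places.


Using implicit differentiation of y^2 = x^3 - 7*x:
2y * dy/dx = 3x^2 - 7
dy/dx = (3x^2 - 7)/(2y)
Numerator: 3*8^2 - 7 = 185
Denominator: 2*21.3542 = 42.7084
dy/dx = 185/42.7084 = 4.3317

4.3317


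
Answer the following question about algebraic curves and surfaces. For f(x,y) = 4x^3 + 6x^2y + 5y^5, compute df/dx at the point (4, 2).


df/dx = 3*4*x^2 + 2*6*x^1*y
At (4,2): 3*4*4^2 + 2*6*4^1*2
= 192 + 96
= 288

288


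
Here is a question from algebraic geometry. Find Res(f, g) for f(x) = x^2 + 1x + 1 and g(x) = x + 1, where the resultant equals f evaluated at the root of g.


For Res(f, x - c), we evaluate f at x = c.
f(-1) = (-1)^2 + 1*(-1) + 1
= 1 - 1 + 1
= 0 + 1 = 1
Res(f, g) = 1

1


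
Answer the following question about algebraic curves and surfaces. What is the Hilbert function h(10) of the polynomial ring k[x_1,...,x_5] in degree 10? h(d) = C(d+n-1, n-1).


The Hilbert function for the polynomial ring in 5 variables is:
h(d) = C(d+n-1, n-1)
h(10) = C(10+5-1, 5-1) = C(14, 4)
= 14! / (4! * 10!)
= 1001

1001


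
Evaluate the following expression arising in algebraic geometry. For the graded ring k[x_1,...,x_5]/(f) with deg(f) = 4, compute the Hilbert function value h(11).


For R = k[x_1,...,x_n]/(f) with f homogeneous of degree e:
The Hilbert series is (1 - t^e)/(1 - t)^n.
So h(d) = C(d+n-1, n-1) - C(d-e+n-1, n-1) for d >= e.
With n=5, e=4, d=11:
C(11+5-1, 5-1) = C(15, 4) = 1365
C(11-4+5-1, 5-1) = C(11, 4) = 330
h(11) = 1365 - 330 = 1035

1035


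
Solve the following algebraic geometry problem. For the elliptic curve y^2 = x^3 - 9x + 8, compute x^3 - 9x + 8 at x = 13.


Compute x^3 - 9x + 8 at x = 13:
x^3 = 13^3 = 2197
(-9)*x = (-9)*13 = -117
Sum: 2197 - 117 + 8 = 2088

2088


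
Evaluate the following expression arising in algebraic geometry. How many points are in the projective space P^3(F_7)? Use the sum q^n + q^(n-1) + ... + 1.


P^3(F_7) has (q^(n+1) - 1)/(q - 1) points.
= 7^3 + 7^2 + 7^1 + 7^0
= 343 + 49 + 7 + 1
= 400

400


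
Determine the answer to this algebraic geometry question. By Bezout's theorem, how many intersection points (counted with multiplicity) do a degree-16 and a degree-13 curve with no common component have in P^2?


Bezout's theorem states the intersection count equals the product of degrees.
Intersection count = 16 * 13 = 208

208


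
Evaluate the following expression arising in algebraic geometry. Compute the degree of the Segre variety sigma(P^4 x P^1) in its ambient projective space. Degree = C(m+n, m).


The degree of the Segre variety P^4 x P^1 is C(m+n, m).
= C(5, 4)
= 5

5


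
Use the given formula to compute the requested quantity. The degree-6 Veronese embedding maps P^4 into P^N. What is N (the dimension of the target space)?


The Veronese embedding v_d: P^n -> P^N maps each point to all
degree-d monomials in n+1 homogeneous coordinates.
N = C(n+d, d) - 1
N = C(4+6, 6) - 1
N = C(10, 6) - 1
C(10, 6) = 210
N = 210 - 1 = 209

209
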